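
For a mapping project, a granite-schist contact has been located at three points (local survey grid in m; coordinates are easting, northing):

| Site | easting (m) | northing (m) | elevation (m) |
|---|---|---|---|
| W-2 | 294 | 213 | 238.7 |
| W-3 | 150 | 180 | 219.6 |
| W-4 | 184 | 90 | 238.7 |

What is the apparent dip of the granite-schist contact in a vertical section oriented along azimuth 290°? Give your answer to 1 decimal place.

Two edge vectors: W-2→W-3 = (-144, -33, -19.1), W-2→W-4 = (-110, -123, 0).
Normal n = (W-2→W-3) × (W-2→W-4) = (-2349.3, 2101, 14082).
So ∂z/∂easting = −n_x/n_z = 0.16683 and ∂z/∂northing = −n_y/n_z = −0.14920.
Unit vector along 290° is (sin 290°, cos 290°) = (-0.9397, 0.3420).
Slope in that direction = a·(-0.9397) + b·(0.3420) = −0.20780.
Apparent dip = arctan|0.20780| = 11.7° (true dip is 12.6°, so apparent ≤ true as expected).

11.7°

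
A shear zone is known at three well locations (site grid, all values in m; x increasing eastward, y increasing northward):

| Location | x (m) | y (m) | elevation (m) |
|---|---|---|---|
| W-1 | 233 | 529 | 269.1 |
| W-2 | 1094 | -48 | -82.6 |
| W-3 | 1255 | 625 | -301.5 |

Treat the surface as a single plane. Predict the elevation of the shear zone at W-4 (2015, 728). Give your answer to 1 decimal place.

-732.0 m

Two edge vectors: W-1→W-2 = (861, -577, -351.7), W-1→W-3 = (1022, 96, -570.6).
Normal n = (W-1→W-2) × (W-1→W-3) = (362999.4, 131849.2, 672350).
So ∂z/∂x = −n_x/n_z = −0.539896 and ∂z/∂y = −n_y/n_z = −0.196102.
Intercept c from W-1: 269.1 + 125.80 + 103.74 = 498.63.
At (2015, 728): z = −1087.9 − 142.8 + 498.63 = -732.0 m.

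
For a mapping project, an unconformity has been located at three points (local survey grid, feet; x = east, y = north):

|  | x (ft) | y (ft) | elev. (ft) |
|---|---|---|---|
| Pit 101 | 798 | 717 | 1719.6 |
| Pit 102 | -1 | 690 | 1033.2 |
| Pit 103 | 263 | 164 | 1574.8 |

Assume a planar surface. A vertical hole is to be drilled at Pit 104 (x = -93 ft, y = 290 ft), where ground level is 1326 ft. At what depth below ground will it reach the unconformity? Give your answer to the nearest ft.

138 ft

Two edge vectors: Pit 101→Pit 102 = (-799, -27, -686.4), Pit 101→Pit 103 = (-535, -553, -144.8).
Normal n = (Pit 101→Pit 102) × (Pit 101→Pit 103) = (-375669.6, 251528.8, 427402).
So ∂z/∂x = −n_x/n_z = 0.87896 and ∂z/∂y = −n_y/n_z = −0.58851.
Intercept c from Pit 101: 1719.6 − 701.41 + 421.96 = 1440.15.
At (-93, 290): z_contact = −81.7 − 170.7 + 1440.15 = 1187.7 ft.
Depth below ground = 1326 − 1187.7 = 138 ft.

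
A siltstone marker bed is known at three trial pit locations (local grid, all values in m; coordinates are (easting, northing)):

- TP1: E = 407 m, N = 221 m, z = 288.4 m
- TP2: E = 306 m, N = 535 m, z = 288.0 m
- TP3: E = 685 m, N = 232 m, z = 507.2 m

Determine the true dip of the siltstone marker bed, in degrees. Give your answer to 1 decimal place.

Two edge vectors: TP1→TP2 = (-101, 314, -0.4), TP1→TP3 = (278, 11, 218.8).
Normal n = (TP1→TP2) × (TP1→TP3) = (68707.6, 21987.6, -88403).
So ∂z/∂E = −n_x/n_z = 0.77721 and ∂z/∂N = −n_y/n_z = 0.24872.
Gradient magnitude |∇z| = √(a² + b²) = √(0.60405 + 0.06186) = 0.81604.
True dip = arctan(0.81604) = 39.2°, dipping toward WSW (azimuth ≈ 252°).

39.2°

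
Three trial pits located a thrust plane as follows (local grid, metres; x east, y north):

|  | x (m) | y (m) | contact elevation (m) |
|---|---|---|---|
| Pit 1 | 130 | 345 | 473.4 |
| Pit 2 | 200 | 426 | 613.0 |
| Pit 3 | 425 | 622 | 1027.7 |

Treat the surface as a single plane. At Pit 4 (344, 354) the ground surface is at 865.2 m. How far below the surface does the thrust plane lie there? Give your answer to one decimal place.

Two edge vectors: Pit 1→Pit 2 = (70, 81, 139.6), Pit 1→Pit 3 = (295, 277, 554.3).
Normal n = (Pit 1→Pit 2) × (Pit 1→Pit 3) = (6229.1, 2381, -4505).
So ∂z/∂x = −n_x/n_z = 1.38271 and ∂z/∂y = −n_y/n_z = 0.52852.
Intercept c from Pit 1: 473.4 − 179.75 − 182.34 = 111.31.
At (344, 354): z_contact = 475.65 + 187.10 + 111.31 = 774.06 m.
Depth below ground = 865.2 − 774.06 = 91.1 m.

91.1 m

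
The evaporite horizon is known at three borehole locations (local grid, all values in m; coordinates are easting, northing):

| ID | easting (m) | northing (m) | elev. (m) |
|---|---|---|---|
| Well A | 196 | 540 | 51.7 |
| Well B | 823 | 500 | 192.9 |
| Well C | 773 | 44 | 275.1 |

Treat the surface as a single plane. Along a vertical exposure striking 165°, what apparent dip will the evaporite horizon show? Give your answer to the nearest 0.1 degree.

Two edge vectors: Well A→Well B = (627, -40, 141.2), Well A→Well C = (577, -496, 223.4).
Normal n = (Well A→Well B) × (Well A→Well C) = (61099.2, -58599.4, -287912).
So ∂z/∂easting = −n_x/n_z = 0.21221 and ∂z/∂northing = −n_y/n_z = −0.20353.
Unit vector along 165° is (sin 165°, cos 165°) = (0.2588, -0.9659).
Slope in that direction = a·(0.2588) + b·(-0.9659) = 0.25152.
Apparent dip = arctan|0.25152| = 14.1° (true dip is 16.4°, so apparent ≤ true as expected).

14.1°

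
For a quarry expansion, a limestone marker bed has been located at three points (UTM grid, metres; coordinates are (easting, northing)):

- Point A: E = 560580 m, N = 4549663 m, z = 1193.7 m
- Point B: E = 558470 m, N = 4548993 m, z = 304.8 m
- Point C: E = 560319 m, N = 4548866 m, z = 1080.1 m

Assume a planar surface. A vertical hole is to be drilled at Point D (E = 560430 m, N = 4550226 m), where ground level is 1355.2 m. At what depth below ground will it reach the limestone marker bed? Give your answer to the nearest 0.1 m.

Let the plane be z = a·E + b·N + c.
Point B−Point A: −2110a − 670b = −888.9;  Point C−Point A: −261a − 797b = −113.6.
Solving gives a = 0.419658415, b = 0.005105588.
Then c = 1193.7 − a·560580 − b·4549663 = −257287.12.
At (560430, 4550226): z_contact = 235189.17 + 23231.58 − 257287.12 = 1133.63 m.
Depth below ground = 1355.2 − 1133.63 = 221.6 m.

221.6 m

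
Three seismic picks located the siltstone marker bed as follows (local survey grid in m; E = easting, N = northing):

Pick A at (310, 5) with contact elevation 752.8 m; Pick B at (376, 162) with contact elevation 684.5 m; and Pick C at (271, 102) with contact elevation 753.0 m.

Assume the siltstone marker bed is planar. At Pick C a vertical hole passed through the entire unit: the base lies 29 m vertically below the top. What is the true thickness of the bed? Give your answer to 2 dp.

25.17 m

Let the plane be z = a·E + b·N + c.
Pick B−Pick A: 66a + 157b = −68.3;  Pick C−Pick A: −39a + 97b = 0.2.
Solving gives a = −0.53146, b = −0.21162.
|∇z| = √(a²+b²) = 0.57204, so dip δ = arctan(0.57204) = 29.77°.
True thickness = vertical thickness × cos δ = 29 × cos 29.77° = 25.17 m.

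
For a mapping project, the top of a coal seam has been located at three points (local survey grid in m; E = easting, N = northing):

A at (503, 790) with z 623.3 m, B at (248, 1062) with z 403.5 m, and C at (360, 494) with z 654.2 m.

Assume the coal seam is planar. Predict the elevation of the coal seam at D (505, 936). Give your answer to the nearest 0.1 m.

574.1 m

Let the plane be z = a·E + b·N + c.
B−A: −255a + 272b = −219.8;  C−A: −143a − 296b = 30.9.
Solving gives a = 0.495349, b = −0.343699.
Then c = 623.3 − a·503 − b·790 = 645.66.
At (505, 936): z = 250.2 − 321.7 + 645.66 = 574.1 m.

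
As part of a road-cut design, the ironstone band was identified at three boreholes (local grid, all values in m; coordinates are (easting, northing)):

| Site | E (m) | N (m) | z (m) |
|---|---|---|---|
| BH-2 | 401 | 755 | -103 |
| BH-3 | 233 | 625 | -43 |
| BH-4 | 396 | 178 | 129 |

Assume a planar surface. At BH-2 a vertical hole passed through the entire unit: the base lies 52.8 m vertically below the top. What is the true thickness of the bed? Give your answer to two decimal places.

48.95 m

Let the plane be z = a·E + b·N + c.
BH-3−BH-2: −168a − 130b = 60;  BH-4−BH-2: −5a − 577b = 232.
Solving gives a = −0.04632, b = −0.40168.
|∇z| = √(a²+b²) = 0.40434, so dip δ = arctan(0.40434) = 22.02°.
True thickness = vertical thickness × cos δ = 52.8 × cos 22.02° = 48.95 m.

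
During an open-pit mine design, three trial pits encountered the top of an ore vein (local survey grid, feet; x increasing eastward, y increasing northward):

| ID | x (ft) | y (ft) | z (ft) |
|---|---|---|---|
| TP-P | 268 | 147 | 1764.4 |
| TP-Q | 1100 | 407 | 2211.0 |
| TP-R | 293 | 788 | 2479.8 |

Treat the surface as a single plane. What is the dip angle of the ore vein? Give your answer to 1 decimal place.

48.4°

Two edge vectors: TP-P→TP-Q = (832, 260, 446.6), TP-P→TP-R = (25, 641, 715.4).
Normal n = (TP-P→TP-Q) × (TP-P→TP-R) = (-100266.6, -584047.8, 526812).
So ∂z/∂x = −n_x/n_z = 0.19033 and ∂z/∂y = −n_y/n_z = 1.10865.
Gradient magnitude |∇z| = √(a² + b²) = √(0.03622 + 1.22910) = 1.12486.
True dip = arctan(1.12486) = 48.4°, dipping toward S (azimuth ≈ 190°).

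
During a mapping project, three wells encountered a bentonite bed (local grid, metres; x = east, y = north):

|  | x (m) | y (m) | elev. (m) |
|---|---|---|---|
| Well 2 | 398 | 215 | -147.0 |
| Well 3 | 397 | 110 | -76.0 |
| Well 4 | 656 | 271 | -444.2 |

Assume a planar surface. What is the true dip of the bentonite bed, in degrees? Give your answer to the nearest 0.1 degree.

Two edge vectors: Well 2→Well 3 = (-1, -105, 71), Well 2→Well 4 = (258, 56, -297.2).
Normal n = (Well 2→Well 3) × (Well 2→Well 4) = (27230, 18020.8, 27034).
So ∂z/∂x = −n_x/n_z = −1.00725 and ∂z/∂y = −n_y/n_z = −0.66660.
Gradient magnitude |∇z| = √(a² + b²) = √(1.01455 + 0.44435) = 1.20785.
True dip = arctan(1.20785) = 50.4°, dipping toward ENE (azimuth ≈ 057°).

50.4°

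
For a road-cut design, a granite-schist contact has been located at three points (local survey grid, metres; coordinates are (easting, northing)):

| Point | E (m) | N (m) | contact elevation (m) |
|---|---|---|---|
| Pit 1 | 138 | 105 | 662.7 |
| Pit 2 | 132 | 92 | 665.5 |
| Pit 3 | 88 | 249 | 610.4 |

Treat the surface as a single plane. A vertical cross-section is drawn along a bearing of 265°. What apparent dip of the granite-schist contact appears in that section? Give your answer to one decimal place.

Two edge vectors: Pit 1→Pit 2 = (-6, -13, 2.8), Pit 1→Pit 3 = (-50, 144, -52.3).
Normal n = (Pit 1→Pit 2) × (Pit 1→Pit 3) = (276.7, -453.8, -1514).
So ∂z/∂E = −n_x/n_z = 0.18276 and ∂z/∂N = −n_y/n_z = −0.29974.
Unit vector along 265° is (sin 265°, cos 265°) = (-0.9962, -0.0872).
Slope in that direction = a·(-0.9962) + b·(-0.0872) = −0.15594.
Apparent dip = arctan|0.15594| = 8.9° (true dip is 19.3°, so apparent ≤ true as expected).

8.9°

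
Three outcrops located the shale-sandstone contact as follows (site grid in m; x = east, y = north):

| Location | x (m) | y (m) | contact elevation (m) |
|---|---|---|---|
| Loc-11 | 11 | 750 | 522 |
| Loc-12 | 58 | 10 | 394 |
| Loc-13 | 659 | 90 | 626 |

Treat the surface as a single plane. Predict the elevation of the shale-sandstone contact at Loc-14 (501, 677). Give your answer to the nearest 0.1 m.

684.1 m

Two edge vectors: Loc-11→Loc-12 = (47, -740, -128), Loc-11→Loc-13 = (648, -660, 104).
Normal n = (Loc-11→Loc-12) × (Loc-11→Loc-13) = (-161440, -87832, 448500).
So ∂z/∂x = −n_x/n_z = 0.35996 and ∂z/∂y = −n_y/n_z = 0.19584.
Intercept c from Loc-11: 522 − 3.96 − 146.88 = 371.16.
At (501, 677): z = 180.3 + 132.6 + 371.16 = 684.1 m.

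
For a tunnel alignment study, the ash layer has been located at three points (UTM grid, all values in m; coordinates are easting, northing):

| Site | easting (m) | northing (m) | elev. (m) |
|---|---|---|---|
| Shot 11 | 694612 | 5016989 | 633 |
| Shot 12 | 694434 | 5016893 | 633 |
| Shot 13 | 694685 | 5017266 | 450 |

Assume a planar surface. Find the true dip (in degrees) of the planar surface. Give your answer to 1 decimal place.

Two edge vectors: Shot 11→Shot 12 = (-178, -96, 0), Shot 11→Shot 13 = (73, 277, -183).
Normal n = (Shot 11→Shot 12) × (Shot 11→Shot 13) = (17568, -32574, -42298).
So ∂z/∂easting = −n_x/n_z = 0.41534 and ∂z/∂northing = −n_y/n_z = −0.77011.
Gradient magnitude |∇z| = √(a² + b²) = √(0.17251 + 0.59307) = 0.87497.
True dip = arctan(0.87497) = 41.2°, dipping toward NNW (azimuth ≈ 332°).

41.2°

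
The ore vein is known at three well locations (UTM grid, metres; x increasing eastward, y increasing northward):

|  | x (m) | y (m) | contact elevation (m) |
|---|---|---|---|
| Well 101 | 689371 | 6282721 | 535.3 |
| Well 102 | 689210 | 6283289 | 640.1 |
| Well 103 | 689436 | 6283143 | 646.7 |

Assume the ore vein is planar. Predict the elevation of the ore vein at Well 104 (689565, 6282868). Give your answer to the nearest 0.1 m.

605.2 m

Two edge vectors: Well 101→Well 102 = (-161, 568, 104.8), Well 101→Well 103 = (65, 422, 111.4).
Normal n = (Well 101→Well 102) × (Well 101→Well 103) = (19049.6, 24747.4, -104862).
So ∂z/∂x = −n_x/n_z = 0.181663520 and ∂z/∂y = −n_y/n_z = 0.235999695.
Intercept c from Well 101: 535.3 − 125233.56 − 1482720.24 = −1607418.50.
At (689565, 6282868): z = 125268.8 + 1482754.9 − 1607418.50 = 605.2 m.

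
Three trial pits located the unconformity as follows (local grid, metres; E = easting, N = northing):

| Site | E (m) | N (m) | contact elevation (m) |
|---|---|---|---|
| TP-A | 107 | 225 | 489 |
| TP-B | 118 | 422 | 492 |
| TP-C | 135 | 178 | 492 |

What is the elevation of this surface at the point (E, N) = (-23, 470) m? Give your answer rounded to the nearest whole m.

Let the plane be z = a·E + b·N + c.
TP-B−TP-A: 11a + 197b = 3;  TP-C−TP-A: 28a − 47b = 3.
Solving gives a = 0.12133, b = 0.00845.
Then c = 489 − a·107 − b·225 = 474.12.
At (-23, 470): z = −2.8 + 4.0 + 474.12 = 475.3 m.

475 m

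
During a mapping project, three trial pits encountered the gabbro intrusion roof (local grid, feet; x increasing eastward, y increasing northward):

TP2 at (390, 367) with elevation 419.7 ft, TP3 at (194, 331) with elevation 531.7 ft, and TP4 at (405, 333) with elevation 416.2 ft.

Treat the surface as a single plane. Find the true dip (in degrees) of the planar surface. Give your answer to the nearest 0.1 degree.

Let the plane be z = a·x + b·y + c.
TP3−TP2: −196a − 36b = 112;  TP4−TP2: 15a − 34b = −3.5.
Solving gives a = −0.54609, b = −0.13798.
Gradient magnitude |∇z| = √(a² + b²) = √(0.29821 + 0.01904) = 0.56325.
True dip = arctan(0.56325) = 29.4°, dipping toward ENE (azimuth ≈ 076°).

29.4°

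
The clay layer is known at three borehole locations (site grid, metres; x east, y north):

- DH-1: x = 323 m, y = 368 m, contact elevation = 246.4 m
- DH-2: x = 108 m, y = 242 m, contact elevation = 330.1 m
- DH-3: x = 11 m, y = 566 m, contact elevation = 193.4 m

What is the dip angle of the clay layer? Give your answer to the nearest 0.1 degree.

Two edge vectors: DH-1→DH-2 = (-215, -126, 83.7), DH-1→DH-3 = (-312, 198, -53).
Normal n = (DH-1→DH-2) × (DH-1→DH-3) = (-9894.6, -37509.4, -81882).
So ∂z/∂x = −n_x/n_z = −0.12084 and ∂z/∂y = −n_y/n_z = −0.45809.
Gradient magnitude |∇z| = √(a² + b²) = √(0.01460 + 0.20985) = 0.47376.
True dip = arctan(0.47376) = 25.3°, dipping toward NNE (azimuth ≈ 015°).

25.3°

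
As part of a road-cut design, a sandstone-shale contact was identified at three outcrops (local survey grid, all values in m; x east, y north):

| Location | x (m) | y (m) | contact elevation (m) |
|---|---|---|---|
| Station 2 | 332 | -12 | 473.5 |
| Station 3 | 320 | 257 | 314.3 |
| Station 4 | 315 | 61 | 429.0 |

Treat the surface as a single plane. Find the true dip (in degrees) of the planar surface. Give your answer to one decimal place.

Two edge vectors: Station 2→Station 3 = (-12, 269, -159.2), Station 2→Station 4 = (-17, 73, -44.5).
Normal n = (Station 2→Station 3) × (Station 2→Station 4) = (-348.9, 2172.4, 3697).
So ∂z/∂x = −n_x/n_z = 0.09437 and ∂z/∂y = −n_y/n_z = −0.58761.
Gradient magnitude |∇z| = √(a² + b²) = √(0.00891 + 0.34529) = 0.59514.
True dip = arctan(0.59514) = 30.8°, dipping toward N (azimuth ≈ 351°).

30.8°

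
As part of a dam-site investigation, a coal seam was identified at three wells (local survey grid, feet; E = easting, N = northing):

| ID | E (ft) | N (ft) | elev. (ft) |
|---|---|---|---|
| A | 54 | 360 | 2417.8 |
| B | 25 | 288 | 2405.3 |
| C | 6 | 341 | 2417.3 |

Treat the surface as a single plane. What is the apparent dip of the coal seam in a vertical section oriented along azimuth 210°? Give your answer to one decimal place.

8.0°

Let the plane be z = a·E + b·N + c.
B−A: −29a − 72b = −12.5;  C−A: −48a − 19b = −0.5.
Solving gives a = −0.06936, b = 0.20155.
Unit vector along 210° is (sin 210°, cos 210°) = (-0.5000, -0.8660).
Slope in that direction = a·(-0.5000) + b·(-0.8660) = −0.13987.
Apparent dip = arctan|0.13987| = 8.0° (true dip is 12.0°, so apparent ≤ true as expected).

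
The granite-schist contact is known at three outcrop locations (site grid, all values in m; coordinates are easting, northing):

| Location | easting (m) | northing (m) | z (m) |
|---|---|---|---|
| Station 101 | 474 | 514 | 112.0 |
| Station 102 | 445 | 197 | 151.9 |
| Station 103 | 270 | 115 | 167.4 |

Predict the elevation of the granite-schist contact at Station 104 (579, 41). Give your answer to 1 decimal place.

Two edge vectors: Station 101→Station 102 = (-29, -317, 39.9), Station 101→Station 103 = (-204, -399, 55.4).
Normal n = (Station 101→Station 102) × (Station 101→Station 103) = (-1641.7, -6533, -53097).
So ∂z/∂easting = −n_x/n_z = −0.03092 and ∂z/∂northing = −n_y/n_z = −0.12304.
Intercept c from Station 101: 112 + 14.66 + 63.24 = 189.90.
At (579, 41): z = −17.9 − 5.0 + 189.90 = 167.0 m.

167.0 m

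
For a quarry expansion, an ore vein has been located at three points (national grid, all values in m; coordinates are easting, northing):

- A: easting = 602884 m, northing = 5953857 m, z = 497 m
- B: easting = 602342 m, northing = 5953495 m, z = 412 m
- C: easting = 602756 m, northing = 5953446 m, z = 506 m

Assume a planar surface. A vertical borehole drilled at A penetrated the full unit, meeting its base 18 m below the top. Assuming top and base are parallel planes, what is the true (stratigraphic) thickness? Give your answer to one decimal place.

Two edge vectors: A→B = (-542, -362, -85), A→C = (-128, -411, 9).
Normal n = (A→B) × (A→C) = (-38193, 15758, 176426).
So ∂z/∂easting = −n_x/n_z = 0.21648 and ∂z/∂northing = −n_y/n_z = −0.08932.
|∇z| = √(a²+b²) = 0.23418, so dip δ = arctan(0.23418) = 13.18°.
True thickness = vertical thickness × cos δ = 18 × cos 13.18° = 17.5 m.

17.5 m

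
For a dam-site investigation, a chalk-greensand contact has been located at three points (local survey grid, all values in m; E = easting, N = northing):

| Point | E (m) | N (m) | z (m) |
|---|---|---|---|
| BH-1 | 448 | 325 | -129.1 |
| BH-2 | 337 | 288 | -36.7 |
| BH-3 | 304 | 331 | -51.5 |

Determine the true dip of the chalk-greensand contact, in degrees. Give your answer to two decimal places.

44.10°

Two edge vectors: BH-1→BH-2 = (-111, -37, 92.4), BH-1→BH-3 = (-144, 6, 77.6).
Normal n = (BH-1→BH-2) × (BH-1→BH-3) = (-3425.6, -4692, -5994).
So ∂z/∂E = −n_x/n_z = −0.57150 and ∂z/∂N = −n_y/n_z = −0.78278.
Gradient magnitude |∇z| = √(a² + b²) = √(0.32662 + 0.61275) = 0.96921.
True dip = arctan(0.96921) = 44.10°, dipping toward NE (azimuth ≈ 036°).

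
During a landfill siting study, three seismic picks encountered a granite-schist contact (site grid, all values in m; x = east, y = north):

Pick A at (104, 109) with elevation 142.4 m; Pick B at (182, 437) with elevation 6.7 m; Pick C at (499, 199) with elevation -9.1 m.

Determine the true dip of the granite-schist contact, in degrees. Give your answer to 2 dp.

Let the plane be z = a·x + b·y + c.
Pick B−Pick A: 78a + 328b = −135.7;  Pick C−Pick A: 395a + 90b = −151.5.
Solving gives a = −0.30585, b = −0.34099.
Gradient magnitude |∇z| = √(a² + b²) = √(0.09354 + 0.11627) = 0.45806.
True dip = arctan(0.45806) = 24.61°, dipping toward NE (azimuth ≈ 042°).

24.61°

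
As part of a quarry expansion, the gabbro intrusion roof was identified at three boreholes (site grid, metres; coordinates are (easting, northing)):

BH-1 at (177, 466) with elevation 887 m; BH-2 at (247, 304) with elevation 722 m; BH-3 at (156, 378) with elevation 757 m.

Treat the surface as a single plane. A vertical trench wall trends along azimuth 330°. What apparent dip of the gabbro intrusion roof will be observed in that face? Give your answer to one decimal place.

38.5°

Let the plane be z = a·E + b·N + c.
BH-2−BH-1: 70a − 162b = −165;  BH-3−BH-1: −21a − 88b = −130.
Solving gives a = 0.68396, b = 1.31406.
Unit vector along 330° is (sin 330°, cos 330°) = (-0.5000, 0.8660).
Slope in that direction = a·(-0.5000) + b·(0.8660) = 0.79603.
Apparent dip = arctan|0.79603| = 38.5° (true dip is 56.0°, so apparent ≤ true as expected).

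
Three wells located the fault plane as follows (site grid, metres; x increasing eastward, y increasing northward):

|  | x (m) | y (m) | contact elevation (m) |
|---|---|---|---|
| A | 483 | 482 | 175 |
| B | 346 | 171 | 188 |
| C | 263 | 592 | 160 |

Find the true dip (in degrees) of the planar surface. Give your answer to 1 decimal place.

4.0°

Let the plane be z = a·x + b·y + c.
B−A: −137a − 311b = 13;  C−A: −220a + 110b = −15.
Solving gives a = 0.03875, b = −0.05887.
Gradient magnitude |∇z| = √(a² + b²) = √(0.00150 + 0.00347) = 0.07048.
True dip = arctan(0.07048) = 4.0°, dipping toward NNW (azimuth ≈ 327°).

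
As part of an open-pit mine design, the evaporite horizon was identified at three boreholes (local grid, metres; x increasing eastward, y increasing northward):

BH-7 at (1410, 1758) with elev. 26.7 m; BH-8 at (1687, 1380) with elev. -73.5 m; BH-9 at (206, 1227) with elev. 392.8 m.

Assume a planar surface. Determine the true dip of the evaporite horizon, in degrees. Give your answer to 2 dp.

Two edge vectors: BH-7→BH-8 = (277, -378, -100.2), BH-7→BH-9 = (-1204, -531, 366.1).
Normal n = (BH-7→BH-8) × (BH-7→BH-9) = (-191592, 19231.1, -602199).
So ∂z/∂x = −n_x/n_z = −0.31815 and ∂z/∂y = −n_y/n_z = 0.03193.
Gradient magnitude |∇z| = √(a² + b²) = √(0.10122 + 0.00102) = 0.31975.
True dip = arctan(0.31975) = 17.73°, dipping toward E (azimuth ≈ 096°).

17.73°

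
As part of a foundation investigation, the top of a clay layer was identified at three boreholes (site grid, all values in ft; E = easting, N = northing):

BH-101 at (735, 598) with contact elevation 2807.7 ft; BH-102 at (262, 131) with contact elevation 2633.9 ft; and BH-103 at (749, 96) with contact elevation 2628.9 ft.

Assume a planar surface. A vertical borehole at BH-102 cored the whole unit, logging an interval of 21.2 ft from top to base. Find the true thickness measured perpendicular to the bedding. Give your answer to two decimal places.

Let the plane be z = a·E + b·N + c.
BH-102−BH-101: −473a − 467b = −173.8;  BH-103−BH-101: 14a − 502b = −178.8.
Solving gives a = 0.01536, b = 0.35660.
|∇z| = √(a²+b²) = 0.35693, so dip δ = arctan(0.35693) = 19.64°.
True thickness = vertical thickness × cos δ = 21.2 × cos 19.64° = 19.97 ft.

19.97 ft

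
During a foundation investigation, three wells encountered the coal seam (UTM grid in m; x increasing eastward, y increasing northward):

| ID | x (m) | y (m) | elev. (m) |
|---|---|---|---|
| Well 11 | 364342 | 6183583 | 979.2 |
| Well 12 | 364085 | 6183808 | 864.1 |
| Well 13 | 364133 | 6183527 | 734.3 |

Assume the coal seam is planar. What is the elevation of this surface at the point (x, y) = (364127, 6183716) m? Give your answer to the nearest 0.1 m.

Let the plane be z = a·x + b·y + c.
Well 12−Well 11: −257a + 225b = −115.1;  Well 13−Well 11: −209a − 56b = −244.9.
Solving gives a = 1.002134588, b = 0.633104841.
Then c = 979.2 − a·364342 − b·6183583 = −4278996.85.
At (364127, 6183716): z = 364904.3 + 3914940.5 − 4278996.85 = 847.9 m.

847.9 m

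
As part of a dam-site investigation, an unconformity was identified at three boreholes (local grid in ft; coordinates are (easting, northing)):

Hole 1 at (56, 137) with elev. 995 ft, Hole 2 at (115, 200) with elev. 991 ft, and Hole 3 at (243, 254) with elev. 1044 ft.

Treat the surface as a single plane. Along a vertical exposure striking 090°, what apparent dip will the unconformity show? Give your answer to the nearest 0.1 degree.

Two edge vectors: Hole 1→Hole 2 = (59, 63, -4), Hole 1→Hole 3 = (187, 117, 49).
Normal n = (Hole 1→Hole 2) × (Hole 1→Hole 3) = (3555, -3639, -4878).
So ∂z/∂E = −n_x/n_z = 0.72878 and ∂z/∂N = −n_y/n_z = −0.74600.
Unit vector along 090° is (sin 90°, cos 90°) = (1.0000, 0.0000).
Slope in that direction = a·(1.0000) + b·(0.0000) = 0.72878.
Apparent dip = arctan|0.72878| = 36.1° (true dip is 46.2°, so apparent ≤ true as expected).

36.1°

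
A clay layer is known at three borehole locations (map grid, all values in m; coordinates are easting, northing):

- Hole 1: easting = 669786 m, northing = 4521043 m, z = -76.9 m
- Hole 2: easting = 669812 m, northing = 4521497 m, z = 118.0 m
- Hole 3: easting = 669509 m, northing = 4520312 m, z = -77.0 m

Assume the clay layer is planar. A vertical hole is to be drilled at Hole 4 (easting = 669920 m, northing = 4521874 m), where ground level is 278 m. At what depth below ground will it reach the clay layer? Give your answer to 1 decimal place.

113.4 m

Two edge vectors: Hole 1→Hole 2 = (26, 454, 194.9), Hole 1→Hole 3 = (-277, -731, -0.1).
Normal n = (Hole 1→Hole 2) × (Hole 1→Hole 3) = (142426.5, -53984.7, 106752).
So ∂z/∂easting = −n_x/n_z = −1.334181093 and ∂z/∂northing = −n_y/n_z = 0.505702001.
Intercept c from Hole 1: -76.9 + 893615.82 − 2286300.49 = −1392761.57.
At (669920, 4521874): z_contact = −893794.60 + 2286720.73 − 1392761.57 = 164.56 m.
Depth below ground = 278 − 164.56 = 113.4 m.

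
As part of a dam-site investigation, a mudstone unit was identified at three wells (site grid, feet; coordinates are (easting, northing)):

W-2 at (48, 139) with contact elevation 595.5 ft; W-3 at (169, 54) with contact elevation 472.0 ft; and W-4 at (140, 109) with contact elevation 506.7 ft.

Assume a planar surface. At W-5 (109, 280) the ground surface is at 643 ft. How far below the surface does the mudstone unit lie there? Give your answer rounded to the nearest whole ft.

83 ft

Let the plane be z = a·E + b·N + c.
W-3−W-2: 121a − 85b = −123.5;  W-4−W-2: 92a − 30b = −88.8.
Solving gives a = −0.91718, b = 0.14730.
Then c = 595.5 − a·48 − b·139 = 619.05.
At (109, 280): z_contact = −100.0 + 41.2 + 619.05 = 560.3 ft.
Depth below ground = 643 − 560.3 = 83 ft.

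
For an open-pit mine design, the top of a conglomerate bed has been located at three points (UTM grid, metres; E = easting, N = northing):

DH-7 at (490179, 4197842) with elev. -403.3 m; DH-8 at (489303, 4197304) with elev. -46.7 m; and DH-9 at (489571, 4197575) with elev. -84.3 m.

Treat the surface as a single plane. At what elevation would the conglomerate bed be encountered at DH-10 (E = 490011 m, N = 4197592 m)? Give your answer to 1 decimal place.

Two edge vectors: DH-7→DH-8 = (-876, -538, 356.6), DH-7→DH-9 = (-608, -267, 319).
Normal n = (DH-7→DH-8) × (DH-7→DH-9) = (-76409.8, 62631.2, -93212).
So ∂z/∂E = −n_x/n_z = −0.819742093 and ∂z/∂N = −n_y/n_z = 0.671922070.
Intercept c from DH-7: -403.3 + 401820.36 − 2820622.69 = −2419205.63.
At (490011, 4197592): z = −401682.6 + 2820454.7 − 2419205.63 = -433.6 m.

-433.6 m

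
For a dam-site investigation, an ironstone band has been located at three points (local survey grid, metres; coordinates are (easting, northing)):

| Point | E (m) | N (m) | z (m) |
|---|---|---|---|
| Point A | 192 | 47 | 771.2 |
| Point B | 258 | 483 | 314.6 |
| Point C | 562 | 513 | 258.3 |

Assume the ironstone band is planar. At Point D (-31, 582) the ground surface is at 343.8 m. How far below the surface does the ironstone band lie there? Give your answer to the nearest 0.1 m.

107.6 m

Let the plane be z = a·E + b·N + c.
Point B−Point A: 66a + 436b = −456.6;  Point C−Point A: 370a + 466b = −512.9.
Solving gives a = −0.08309, b = −1.03467.
Then c = 771.2 − a·192 − b·47 = 835.78.
At (-31, 582): z_contact = 2.58 − 602.18 + 835.78 = 236.18 m.
Depth below ground = 343.8 − 236.18 = 107.6 m.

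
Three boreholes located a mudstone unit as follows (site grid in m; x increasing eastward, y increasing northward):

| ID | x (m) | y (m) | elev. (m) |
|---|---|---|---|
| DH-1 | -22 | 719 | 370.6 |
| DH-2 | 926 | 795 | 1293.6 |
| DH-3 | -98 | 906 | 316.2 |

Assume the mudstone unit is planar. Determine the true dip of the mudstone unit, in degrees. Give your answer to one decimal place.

44.2°

Two edge vectors: DH-1→DH-2 = (948, 76, 923), DH-1→DH-3 = (-76, 187, -54.4).
Normal n = (DH-1→DH-2) × (DH-1→DH-3) = (-176735.4, -18576.8, 183052).
So ∂z/∂x = −n_x/n_z = 0.96549 and ∂z/∂y = −n_y/n_z = 0.10148.
Gradient magnitude |∇z| = √(a² + b²) = √(0.93218 + 0.01030) = 0.97081.
True dip = arctan(0.97081) = 44.2°, dipping toward W (azimuth ≈ 264°).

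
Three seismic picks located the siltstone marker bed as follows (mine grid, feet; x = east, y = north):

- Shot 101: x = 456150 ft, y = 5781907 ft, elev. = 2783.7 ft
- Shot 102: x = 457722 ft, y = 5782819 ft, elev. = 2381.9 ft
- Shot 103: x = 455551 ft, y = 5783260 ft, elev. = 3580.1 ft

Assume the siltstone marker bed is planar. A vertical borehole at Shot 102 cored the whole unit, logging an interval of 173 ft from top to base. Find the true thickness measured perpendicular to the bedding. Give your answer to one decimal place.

147.9 ft

Let the plane be z = a·x + b·y + c.
Shot 102−Shot 101: 1572a + 912b = −401.8;  Shot 103−Shot 101: −599a + 1353b = 796.4.
Solving gives a = −0.47507, b = 0.37830.
|∇z| = √(a²+b²) = 0.60729, so dip δ = arctan(0.60729) = 31.27°.
True thickness = vertical thickness × cos δ = 173 × cos 31.27° = 147.9 ft.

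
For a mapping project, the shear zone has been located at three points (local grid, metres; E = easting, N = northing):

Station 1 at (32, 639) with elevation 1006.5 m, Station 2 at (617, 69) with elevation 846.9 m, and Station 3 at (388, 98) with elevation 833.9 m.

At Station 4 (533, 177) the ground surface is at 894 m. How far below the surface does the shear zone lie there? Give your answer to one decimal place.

Two edge vectors: Station 1→Station 2 = (585, -570, -159.6), Station 1→Station 3 = (356, -541, -172.6).
Normal n = (Station 1→Station 2) × (Station 1→Station 3) = (12038.4, 44153.4, -113565).
So ∂z/∂E = −n_x/n_z = 0.10600 and ∂z/∂N = −n_y/n_z = 0.38879.
Intercept c from Station 1: 1006.5 − 3.39 − 248.44 = 754.67.
At (533, 177): z_contact = 56.50 + 68.82 + 754.67 = 879.99 m.
Depth below ground = 894 − 879.99 = 14.0 m.

14.0 m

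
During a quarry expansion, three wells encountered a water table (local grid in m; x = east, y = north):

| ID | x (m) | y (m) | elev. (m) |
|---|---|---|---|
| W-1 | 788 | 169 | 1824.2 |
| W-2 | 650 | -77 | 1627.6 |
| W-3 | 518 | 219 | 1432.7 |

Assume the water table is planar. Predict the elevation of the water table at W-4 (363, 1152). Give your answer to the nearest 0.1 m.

1196.3 m

Two edge vectors: W-1→W-2 = (-138, -246, -196.6), W-1→W-3 = (-270, 50, -391.5).
Normal n = (W-1→W-2) × (W-1→W-3) = (106139, -945, -73320).
So ∂z/∂x = −n_x/n_z = 1.447613 and ∂z/∂y = −n_y/n_z = −0.012889.
Intercept c from W-1: 1824.2 − 1140.72 + 2.18 = 685.66.
At (363, 1152): z = 525.5 − 14.8 + 685.66 = 1196.3 m.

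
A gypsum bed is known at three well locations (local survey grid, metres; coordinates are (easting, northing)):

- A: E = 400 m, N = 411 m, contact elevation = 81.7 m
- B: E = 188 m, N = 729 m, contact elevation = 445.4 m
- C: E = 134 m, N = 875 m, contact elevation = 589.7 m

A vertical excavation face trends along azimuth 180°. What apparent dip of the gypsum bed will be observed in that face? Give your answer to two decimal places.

38.48°

Let the plane be z = a·E + b·N + c.
B−A: −212a + 318b = 363.7;  C−A: −266a + 464b = 508.
Solving gives a = −0.52343, b = 0.79476.
Unit vector along 180° is (sin 180°, cos 180°) = (0.0000, -1.0000).
Slope in that direction = a·(0.0000) + b·(-1.0000) = −0.79476.
Apparent dip = arctan|0.79476| = 38.48° (true dip is 43.6°, so apparent ≤ true as expected).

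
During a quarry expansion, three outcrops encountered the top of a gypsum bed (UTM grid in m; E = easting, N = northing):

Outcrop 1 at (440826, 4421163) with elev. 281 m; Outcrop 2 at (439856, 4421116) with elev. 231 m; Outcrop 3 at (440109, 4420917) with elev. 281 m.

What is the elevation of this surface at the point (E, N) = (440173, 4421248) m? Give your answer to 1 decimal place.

Let the plane be z = a·E + b·N + c.
Outcrop 2−Outcrop 1: −970a − 47b = −50;  Outcrop 3−Outcrop 1: −717a − 246b = 0.
Solving gives a = 0.060023131, b = −0.174945467.
Then c = 281 − a·440826 − b·4421163 = 747283.67.
At (440173, 4421248): z = 26420.6 − 773477.3 + 747283.67 = 226.9 m.

226.9 m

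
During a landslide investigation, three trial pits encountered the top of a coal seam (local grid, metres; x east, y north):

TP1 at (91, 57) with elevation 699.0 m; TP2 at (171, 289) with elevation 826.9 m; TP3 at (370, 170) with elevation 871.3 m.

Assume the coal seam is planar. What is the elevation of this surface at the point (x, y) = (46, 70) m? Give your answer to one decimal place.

Let the plane be z = a·x + b·y + c.
TP2−TP1: 80a + 232b = 127.9;  TP3−TP1: 279a + 113b = 172.3.
Solving gives a = 0.45828, b = 0.39326.
Then c = 699 − a·91 − b·57 = 634.88.
At (46, 70): z = 21.1 + 27.5 + 634.88 = 683.5 m.

683.5 m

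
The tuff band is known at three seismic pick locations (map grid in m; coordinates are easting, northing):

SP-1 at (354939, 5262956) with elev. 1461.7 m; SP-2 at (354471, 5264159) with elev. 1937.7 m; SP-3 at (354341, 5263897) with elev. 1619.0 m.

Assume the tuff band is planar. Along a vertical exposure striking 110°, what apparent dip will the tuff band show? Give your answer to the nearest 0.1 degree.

31.5°

Let the plane be z = a·easting + b·northing + c.
SP-2−SP-1: −468a + 1203b = 476;  SP-3−SP-1: −598a + 941b = 157.3.
Solving gives a = 0.92716, b = 0.75637.
Unit vector along 110° is (sin 110°, cos 110°) = (0.9397, -0.3420).
Slope in that direction = a·(0.9397) + b·(-0.3420) = 0.61255.
Apparent dip = arctan|0.61255| = 31.5° (true dip is 50.1°, so apparent ≤ true as expected).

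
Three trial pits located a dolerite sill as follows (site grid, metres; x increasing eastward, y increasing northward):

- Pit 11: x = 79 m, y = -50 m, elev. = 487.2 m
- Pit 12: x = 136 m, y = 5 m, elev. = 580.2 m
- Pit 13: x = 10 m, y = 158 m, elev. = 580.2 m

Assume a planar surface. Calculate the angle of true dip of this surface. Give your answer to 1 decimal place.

Two edge vectors: Pit 11→Pit 12 = (57, 55, 93), Pit 11→Pit 13 = (-69, 208, 93).
Normal n = (Pit 11→Pit 12) × (Pit 11→Pit 13) = (-14229, -11718, 15651).
So ∂z/∂x = −n_x/n_z = 0.90914 and ∂z/∂y = −n_y/n_z = 0.74871.
Gradient magnitude |∇z| = √(a² + b²) = √(0.82654 + 0.56056) = 1.17775.
True dip = arctan(1.17775) = 49.7°, dipping toward SW (azimuth ≈ 231°).

49.7°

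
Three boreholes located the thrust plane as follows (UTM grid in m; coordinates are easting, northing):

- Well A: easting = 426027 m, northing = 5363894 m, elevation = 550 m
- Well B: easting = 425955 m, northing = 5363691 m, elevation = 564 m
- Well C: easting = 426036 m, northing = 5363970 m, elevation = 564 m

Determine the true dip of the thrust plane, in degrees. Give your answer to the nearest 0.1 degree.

Let the plane be z = a·easting + b·northing + c.
Well B−Well A: −72a − 203b = 14;  Well C−Well A: 9a + 76b = 14.
Solving gives a = −1.07160, b = 0.31111.
Gradient magnitude |∇z| = √(a² + b²) = √(1.14834 + 0.09679) = 1.11585.
True dip = arctan(1.11585) = 48.1°, dipping toward ESE (azimuth ≈ 106°).

48.1°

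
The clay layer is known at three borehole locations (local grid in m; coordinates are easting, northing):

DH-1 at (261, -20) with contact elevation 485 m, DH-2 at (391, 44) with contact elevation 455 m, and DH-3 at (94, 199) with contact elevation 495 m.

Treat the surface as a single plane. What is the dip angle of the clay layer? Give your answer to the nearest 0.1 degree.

11.7°

Let the plane be z = a·easting + b·northing + c.
DH-2−DH-1: 130a + 64b = −30;  DH-3−DH-1: −167a + 219b = 10.
Solving gives a = −0.18413, b = −0.09474.
Gradient magnitude |∇z| = √(a² + b²) = √(0.03390 + 0.00898) = 0.20707.
True dip = arctan(0.20707) = 11.7°, dipping toward ENE (azimuth ≈ 063°).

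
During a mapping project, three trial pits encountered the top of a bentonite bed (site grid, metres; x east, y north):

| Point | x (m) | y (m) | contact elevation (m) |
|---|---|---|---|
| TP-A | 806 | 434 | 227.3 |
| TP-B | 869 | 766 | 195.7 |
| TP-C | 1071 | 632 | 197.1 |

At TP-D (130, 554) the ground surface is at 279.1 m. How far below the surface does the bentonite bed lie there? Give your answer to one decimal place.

Let the plane be z = a·x + b·y + c.
TP-B−TP-A: 63a + 332b = −31.6;  TP-C−TP-A: 265a + 198b = −30.2.
Solving gives a = −0.049925, b = −0.085707.
Then c = 227.3 − a·806 − b·434 = 304.74.
At (130, 554): z_contact = −6.49 − 47.48 + 304.74 = 250.76 m.
Depth below ground = 279.1 − 250.76 = 28.3 m.

28.3 m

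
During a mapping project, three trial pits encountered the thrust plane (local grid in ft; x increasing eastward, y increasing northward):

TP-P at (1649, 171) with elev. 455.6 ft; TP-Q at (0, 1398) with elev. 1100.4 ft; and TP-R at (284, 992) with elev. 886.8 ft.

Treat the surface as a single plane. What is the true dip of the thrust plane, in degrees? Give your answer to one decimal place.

27.8°

Let the plane be z = a·x + b·y + c.
TP-Q−TP-P: −1649a + 1227b = 644.8;  TP-R−TP-P: −1365a + 821b = 431.2.
Solving gives a = 0.00093, b = 0.52676.
Gradient magnitude |∇z| = √(a² + b²) = √(0.00000 + 0.27747) = 0.52676.
True dip = arctan(0.52676) = 27.8°, dipping toward S (azimuth ≈ 180°).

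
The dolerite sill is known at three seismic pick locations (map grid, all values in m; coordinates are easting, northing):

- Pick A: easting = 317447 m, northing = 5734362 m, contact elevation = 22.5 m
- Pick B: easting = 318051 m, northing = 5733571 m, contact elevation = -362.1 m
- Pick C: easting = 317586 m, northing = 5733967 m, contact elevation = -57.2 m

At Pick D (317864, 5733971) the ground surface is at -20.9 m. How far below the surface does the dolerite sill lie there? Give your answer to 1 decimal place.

228.5 m

Let the plane be z = a·easting + b·northing + c.
Pick B−Pick A: 604a − 791b = −384.6;  Pick C−Pick A: 139a − 395b = −79.7.
Solving gives a = −0.690924427, b = −0.041363279.
Then c = 22.5 − a·317447 − b·5734362 = 456546.40.
At (317864, 5733971): z_contact = −219620.00 − 237175.84 + 456546.40 = -249.44 m.
Depth below ground = -20.9 − (-249.44) = 228.5 m.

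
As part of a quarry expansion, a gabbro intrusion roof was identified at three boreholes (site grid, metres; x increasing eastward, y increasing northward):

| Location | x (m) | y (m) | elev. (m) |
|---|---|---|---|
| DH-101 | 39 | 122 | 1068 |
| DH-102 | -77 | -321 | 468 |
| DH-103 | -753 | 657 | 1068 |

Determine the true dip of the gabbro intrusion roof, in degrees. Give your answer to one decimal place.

54.2°

Let the plane be z = a·x + b·y + c.
DH-102−DH-101: −116a − 443b = −600;  DH-103−DH-101: −792a + 535b = 0.
Solving gives a = 0.77740, b = 1.15084.
Gradient magnitude |∇z| = √(a² + b²) = √(0.60435 + 1.32443) = 1.38880.
True dip = arctan(1.38880) = 54.2°, dipping toward SW (azimuth ≈ 214°).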